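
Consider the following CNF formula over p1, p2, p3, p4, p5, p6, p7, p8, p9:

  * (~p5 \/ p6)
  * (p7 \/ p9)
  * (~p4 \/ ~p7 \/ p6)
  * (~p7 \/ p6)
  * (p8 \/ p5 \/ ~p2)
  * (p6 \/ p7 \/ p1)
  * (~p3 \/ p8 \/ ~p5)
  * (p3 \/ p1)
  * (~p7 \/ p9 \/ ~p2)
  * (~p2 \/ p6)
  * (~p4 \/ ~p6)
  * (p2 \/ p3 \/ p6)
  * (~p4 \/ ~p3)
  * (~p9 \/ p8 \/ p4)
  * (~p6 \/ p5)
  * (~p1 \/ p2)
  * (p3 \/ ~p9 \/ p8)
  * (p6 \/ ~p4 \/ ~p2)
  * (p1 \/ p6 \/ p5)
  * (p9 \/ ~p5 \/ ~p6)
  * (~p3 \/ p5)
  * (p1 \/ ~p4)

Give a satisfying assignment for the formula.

p1=True, p2=True, p3=True, p4=False, p5=True, p6=True, p7=False, p8=True, p9=True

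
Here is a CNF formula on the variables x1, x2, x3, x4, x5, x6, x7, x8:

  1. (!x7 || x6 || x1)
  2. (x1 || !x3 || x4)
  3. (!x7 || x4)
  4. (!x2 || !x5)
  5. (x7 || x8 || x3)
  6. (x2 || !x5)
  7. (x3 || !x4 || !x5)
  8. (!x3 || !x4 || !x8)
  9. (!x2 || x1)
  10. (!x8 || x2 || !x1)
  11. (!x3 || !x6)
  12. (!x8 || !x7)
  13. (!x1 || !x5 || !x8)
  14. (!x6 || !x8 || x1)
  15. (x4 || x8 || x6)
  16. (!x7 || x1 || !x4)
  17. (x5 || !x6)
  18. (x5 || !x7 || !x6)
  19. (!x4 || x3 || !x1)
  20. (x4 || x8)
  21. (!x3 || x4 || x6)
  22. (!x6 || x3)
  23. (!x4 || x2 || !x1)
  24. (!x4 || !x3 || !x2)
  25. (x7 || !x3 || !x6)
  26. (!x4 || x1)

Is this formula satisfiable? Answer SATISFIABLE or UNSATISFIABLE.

SATISFIABLE

Try x1 = True.
Branch on x2: take x2 = True.
  then x5 is forced to False.
  then x6 is forced to False.
The remaining clauses are satisfied by x3 = False, x4 = False, x7 = False, x8 = True.
Every clause has at least one true literal under this assignment.
So x1 = T  x2 = T  x3 = F  x4 = F  x5 = F  x6 = F  x7 = F  x8 = T is a satisfying assignment.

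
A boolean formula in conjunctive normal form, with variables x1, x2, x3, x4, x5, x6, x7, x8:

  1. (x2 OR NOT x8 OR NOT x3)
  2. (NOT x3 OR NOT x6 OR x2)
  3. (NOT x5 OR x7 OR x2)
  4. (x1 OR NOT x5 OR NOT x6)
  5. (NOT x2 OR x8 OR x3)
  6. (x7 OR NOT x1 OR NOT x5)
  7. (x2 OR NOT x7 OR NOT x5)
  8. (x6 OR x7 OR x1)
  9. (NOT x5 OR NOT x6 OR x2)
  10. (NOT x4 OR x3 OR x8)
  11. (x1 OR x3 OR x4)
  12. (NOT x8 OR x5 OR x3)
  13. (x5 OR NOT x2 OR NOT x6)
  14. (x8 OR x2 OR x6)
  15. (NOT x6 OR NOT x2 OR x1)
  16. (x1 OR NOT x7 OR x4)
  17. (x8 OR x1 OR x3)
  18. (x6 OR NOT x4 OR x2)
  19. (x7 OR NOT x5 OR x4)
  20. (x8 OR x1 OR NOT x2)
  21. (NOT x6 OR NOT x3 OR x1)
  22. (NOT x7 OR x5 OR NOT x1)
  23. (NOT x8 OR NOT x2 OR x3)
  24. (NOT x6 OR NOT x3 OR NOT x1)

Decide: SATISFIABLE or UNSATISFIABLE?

SATISFIABLE

Branch on x1: take x1 = True.
For the remaining variables, x2 = True, x3 = True, x4 = True, x5 = True, x6 = False, x7 = True, x8 = False works.
So x1 = True, x2 = True, x3 = True, x4 = True, x5 = True, x6 = False, x7 = True, x8 = False is a satisfying assignment.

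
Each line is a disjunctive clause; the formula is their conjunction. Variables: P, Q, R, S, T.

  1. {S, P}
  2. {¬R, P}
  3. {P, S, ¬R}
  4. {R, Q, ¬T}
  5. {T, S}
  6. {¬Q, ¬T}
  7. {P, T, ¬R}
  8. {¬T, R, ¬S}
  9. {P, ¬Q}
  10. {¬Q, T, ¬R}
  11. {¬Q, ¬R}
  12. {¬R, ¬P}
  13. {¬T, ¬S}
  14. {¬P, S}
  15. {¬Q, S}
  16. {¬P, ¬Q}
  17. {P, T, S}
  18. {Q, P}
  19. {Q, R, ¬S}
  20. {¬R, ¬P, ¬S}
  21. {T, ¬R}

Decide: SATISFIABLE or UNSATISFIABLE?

P = True:
  propagation gives R=False, S=True, T=False, Q=False; an empty clause results — contradiction.
P = False:
  propagation gives S=True, R=False, T=False, Q=False; an empty clause results — contradiction.
Every branch closes, so no satisfying assignment exists.

UNSATISFIABLE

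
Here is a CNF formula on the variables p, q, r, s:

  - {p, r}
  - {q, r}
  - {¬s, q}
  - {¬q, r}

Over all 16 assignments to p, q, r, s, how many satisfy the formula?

Satisfying assignments:
  p=F q=F r=T s=F
  p=F q=T r=T s=F
  p=F q=T r=T s=T
  p=T q=F r=T s=F
  p=T q=T r=T s=F
  p=T q=T r=T s=T
That's 6 in total.

6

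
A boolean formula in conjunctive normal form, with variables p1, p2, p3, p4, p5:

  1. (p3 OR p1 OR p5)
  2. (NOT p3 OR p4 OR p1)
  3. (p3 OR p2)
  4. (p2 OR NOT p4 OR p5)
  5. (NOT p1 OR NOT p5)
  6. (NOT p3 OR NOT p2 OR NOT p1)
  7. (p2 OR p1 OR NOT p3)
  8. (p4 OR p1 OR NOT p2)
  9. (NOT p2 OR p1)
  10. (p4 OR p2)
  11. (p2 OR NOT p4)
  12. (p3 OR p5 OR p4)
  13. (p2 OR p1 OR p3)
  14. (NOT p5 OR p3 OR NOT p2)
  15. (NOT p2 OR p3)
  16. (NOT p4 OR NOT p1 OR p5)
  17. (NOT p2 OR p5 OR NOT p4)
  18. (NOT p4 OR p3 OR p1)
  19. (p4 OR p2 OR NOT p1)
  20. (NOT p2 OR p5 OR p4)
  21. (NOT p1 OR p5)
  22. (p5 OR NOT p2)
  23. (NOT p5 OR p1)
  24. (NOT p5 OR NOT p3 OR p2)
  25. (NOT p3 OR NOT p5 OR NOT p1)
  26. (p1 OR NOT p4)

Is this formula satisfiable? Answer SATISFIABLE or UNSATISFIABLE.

UNSATISFIABLE

p2 = True:
  propagation gives p1=True, p5=False; an empty clause results — contradiction.
p2 = False:
  propagation gives p3=True, p1=True, p5=False; an empty clause results — contradiction.
Every branch closes, so no satisfying assignment exists.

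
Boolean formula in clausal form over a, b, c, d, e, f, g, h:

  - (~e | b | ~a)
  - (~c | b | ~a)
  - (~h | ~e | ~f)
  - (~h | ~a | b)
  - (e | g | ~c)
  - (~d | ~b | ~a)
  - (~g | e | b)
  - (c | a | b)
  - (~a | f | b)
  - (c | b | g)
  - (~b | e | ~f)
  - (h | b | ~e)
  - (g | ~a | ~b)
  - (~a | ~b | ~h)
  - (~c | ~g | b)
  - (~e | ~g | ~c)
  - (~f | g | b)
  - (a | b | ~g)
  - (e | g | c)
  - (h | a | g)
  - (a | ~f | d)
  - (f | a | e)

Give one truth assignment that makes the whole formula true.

a=1  b=1  c=1  d=0  e=0  f=0  g=1  h=0

Try a = True.
Branch on b: take b = True.
  then d is forced to False.
  then g is forced to True.
  then h is forced to False.
Set c = True and propagate.
  then e is forced to False.
  then f is forced to False.
Every clause has at least one true literal under this assignment.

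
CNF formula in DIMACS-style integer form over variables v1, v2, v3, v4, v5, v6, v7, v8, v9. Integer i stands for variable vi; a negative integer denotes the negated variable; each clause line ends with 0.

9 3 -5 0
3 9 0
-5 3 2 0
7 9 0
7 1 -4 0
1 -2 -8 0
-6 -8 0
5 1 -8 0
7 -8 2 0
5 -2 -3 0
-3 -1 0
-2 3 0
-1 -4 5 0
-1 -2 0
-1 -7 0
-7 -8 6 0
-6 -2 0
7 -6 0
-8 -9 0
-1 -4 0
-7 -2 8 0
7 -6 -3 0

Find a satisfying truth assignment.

v1=F, v2=F, v3=T, v4=T, v5=F, v6=F, v7=T, v8=F, v9=T

Check each clause:
  1. (v3 ∨ ¬v5 ∨ v9) — v9 is true.
  2. (v9 ∨ v3) — v9 is true.
  3. (v2 ∨ v3 ∨ ¬v5) — v3 is true.
  4. (v7 ∨ v9) — v9 is true.
  5. (¬v4 ∨ v1 ∨ v7) — v7 is true.
  6. (¬v2 ∨ v1 ∨ ¬v8) — ¬v8 is true.
  7. (¬v6 ∨ ¬v8) — ¬v8 is true.
  8. (v1 ∨ ¬v8 ∨ v5) — ¬v8 is true.
  9. (v7 ∨ ¬v8 ∨ v2) — ¬v8 is true.
  10. (¬v3 ∨ ¬v2 ∨ v5) — ¬v2 is true.
  11. (¬v1 ∨ ¬v3) — ¬v1 is true.
  12. (¬v2 ∨ v3) — v3 is true.
  13. (¬v1 ∨ ¬v4 ∨ v5) — ¬v1 is true.
  14. (¬v1 ∨ ¬v2) — ¬v1 is true.
  15. (¬v7 ∨ ¬v1) — ¬v1 is true.
  16. (v6 ∨ ¬v8 ∨ ¬v7) — ¬v8 is true.
  17. (¬v6 ∨ ¬v2) — ¬v6 is true.
  18. (¬v6 ∨ v7) — ¬v6 is true.
  19. (¬v8 ∨ ¬v9) — ¬v8 is true.
  20. (¬v1 ∨ ¬v4) — ¬v1 is true.
  21. (¬v7 ∨ ¬v2 ∨ v8) — ¬v2 is true.
  22. (¬v6 ∨ v7 ∨ ¬v3) — ¬v6 is true.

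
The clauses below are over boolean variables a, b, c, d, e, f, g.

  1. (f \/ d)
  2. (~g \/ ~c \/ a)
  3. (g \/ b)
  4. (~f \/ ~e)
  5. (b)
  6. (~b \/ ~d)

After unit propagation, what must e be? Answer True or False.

(b) stands alone — b = True.
In (~d \/ ~b), ~b is now false; ~d must hold, so d = False.
From (f \/ d) and d = False: f = True.
(~e \/ ~f): since f = True, the clause reduces to (~e). e = False.

False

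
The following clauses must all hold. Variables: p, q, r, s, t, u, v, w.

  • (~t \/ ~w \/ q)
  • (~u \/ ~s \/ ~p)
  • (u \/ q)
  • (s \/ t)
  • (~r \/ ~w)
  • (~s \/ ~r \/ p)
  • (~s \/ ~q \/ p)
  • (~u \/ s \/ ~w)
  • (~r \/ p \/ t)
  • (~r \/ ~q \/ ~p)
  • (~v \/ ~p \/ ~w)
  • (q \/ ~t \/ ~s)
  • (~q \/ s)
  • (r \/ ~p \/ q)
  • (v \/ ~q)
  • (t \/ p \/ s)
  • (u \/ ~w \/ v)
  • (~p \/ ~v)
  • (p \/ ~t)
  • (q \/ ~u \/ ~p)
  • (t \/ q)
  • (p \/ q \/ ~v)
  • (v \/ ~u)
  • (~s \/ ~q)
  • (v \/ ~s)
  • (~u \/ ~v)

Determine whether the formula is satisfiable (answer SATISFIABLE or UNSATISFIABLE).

UNSATISFIABLE

p = True:
  propagation gives v=False, q=False, u=True; an empty clause results — contradiction.
p = False:
  propagation gives t=False, s=True, r=False, q=False; an empty clause results — contradiction.
Every branch closes, so no satisfying assignment exists.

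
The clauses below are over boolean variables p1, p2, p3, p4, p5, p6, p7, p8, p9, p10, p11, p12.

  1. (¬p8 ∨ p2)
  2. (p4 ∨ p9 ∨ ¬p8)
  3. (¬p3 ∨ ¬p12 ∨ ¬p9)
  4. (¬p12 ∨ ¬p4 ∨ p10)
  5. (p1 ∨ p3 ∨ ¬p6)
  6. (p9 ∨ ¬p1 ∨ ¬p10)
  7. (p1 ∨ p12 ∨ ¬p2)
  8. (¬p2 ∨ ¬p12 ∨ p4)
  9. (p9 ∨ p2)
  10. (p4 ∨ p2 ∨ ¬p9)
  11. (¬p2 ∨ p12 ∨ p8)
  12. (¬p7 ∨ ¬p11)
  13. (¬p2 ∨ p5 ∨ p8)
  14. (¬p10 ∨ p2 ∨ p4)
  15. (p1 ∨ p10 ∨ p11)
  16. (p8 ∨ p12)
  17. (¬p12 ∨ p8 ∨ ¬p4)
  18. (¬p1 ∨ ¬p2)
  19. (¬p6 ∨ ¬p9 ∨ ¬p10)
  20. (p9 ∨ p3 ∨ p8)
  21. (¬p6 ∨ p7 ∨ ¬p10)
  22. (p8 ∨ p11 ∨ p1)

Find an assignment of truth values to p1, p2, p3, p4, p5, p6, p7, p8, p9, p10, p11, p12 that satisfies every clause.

p1=False  p2=True  p3=False  p4=True  p5=False  p6=False  p7=True  p8=True  p9=False  p10=True  p11=False  p12=True

p6 occurs only negated in the remaining clauses — set p6 = False.
Branch on p1: take p1 = False.
For the remaining variables, p2 = True, p3 = False, p4 = True, p5 = False, p7 = True, p8 = True, p9 = False, p10 = True, p11 = False, p12 = True works.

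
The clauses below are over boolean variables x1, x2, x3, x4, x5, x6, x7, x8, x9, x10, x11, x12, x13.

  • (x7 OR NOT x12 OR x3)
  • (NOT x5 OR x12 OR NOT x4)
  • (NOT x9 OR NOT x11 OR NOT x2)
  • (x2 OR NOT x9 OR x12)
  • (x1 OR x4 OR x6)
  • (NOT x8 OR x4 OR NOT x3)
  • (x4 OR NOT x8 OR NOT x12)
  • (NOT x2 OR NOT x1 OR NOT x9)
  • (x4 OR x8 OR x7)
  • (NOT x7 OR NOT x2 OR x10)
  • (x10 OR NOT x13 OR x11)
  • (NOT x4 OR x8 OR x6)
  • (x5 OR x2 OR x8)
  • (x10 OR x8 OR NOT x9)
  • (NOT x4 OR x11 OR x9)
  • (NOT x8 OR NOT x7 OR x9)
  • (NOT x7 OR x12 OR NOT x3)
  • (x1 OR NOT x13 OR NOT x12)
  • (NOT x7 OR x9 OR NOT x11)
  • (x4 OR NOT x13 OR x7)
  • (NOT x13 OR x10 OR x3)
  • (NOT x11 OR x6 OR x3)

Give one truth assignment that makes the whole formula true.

x10 occurs only positively in the remaining clauses — set x10 = True.
Pure literal: x13 appears only negated; assign x13 = False.
Branch on x1: take x1 = False.
Try x2 = False.
Branch on x3: take x3 = True.
For the remaining variables, x4 = True, x5 = True, x6 = False, x7 = False, x8 = True, x9 = True, x11 = False, x12 = True works.

x1 = F, x2 = F, x3 = T, x4 = T, x5 = T, x6 = F, x7 = F, x8 = T, x9 = T, x10 = T, x11 = F, x12 = T, x13 = F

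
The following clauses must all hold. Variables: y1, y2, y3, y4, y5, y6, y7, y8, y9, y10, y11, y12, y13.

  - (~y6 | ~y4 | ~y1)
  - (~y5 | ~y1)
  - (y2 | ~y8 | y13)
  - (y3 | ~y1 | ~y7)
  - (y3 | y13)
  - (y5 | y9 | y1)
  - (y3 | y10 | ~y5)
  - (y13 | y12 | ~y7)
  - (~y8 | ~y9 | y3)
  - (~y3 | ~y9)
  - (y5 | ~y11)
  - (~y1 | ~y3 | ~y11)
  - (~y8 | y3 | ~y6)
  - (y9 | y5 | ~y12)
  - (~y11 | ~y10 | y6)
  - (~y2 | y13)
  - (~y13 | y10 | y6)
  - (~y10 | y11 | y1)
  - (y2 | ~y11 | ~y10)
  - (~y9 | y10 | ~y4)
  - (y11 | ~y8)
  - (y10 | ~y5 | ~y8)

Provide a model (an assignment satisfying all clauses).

y4 occurs only negated in the remaining clauses — set y4 = False.
Pure literal: y7 appears only negated; assign y7 = False.
Try y1 = False.
Branch on y2: take y2 = True.
  then y13 is forced to True.
For the remaining variables, y3 = False, y5 = True, y6 = True, y8 = False, y9 = True, y10 = True, y11 = True, y12 = False works.

y1=0  y2=1  y3=0  y4=0  y5=1  y6=1  y7=0  y8=0  y9=1  y10=1  y11=1  y12=0  y13=1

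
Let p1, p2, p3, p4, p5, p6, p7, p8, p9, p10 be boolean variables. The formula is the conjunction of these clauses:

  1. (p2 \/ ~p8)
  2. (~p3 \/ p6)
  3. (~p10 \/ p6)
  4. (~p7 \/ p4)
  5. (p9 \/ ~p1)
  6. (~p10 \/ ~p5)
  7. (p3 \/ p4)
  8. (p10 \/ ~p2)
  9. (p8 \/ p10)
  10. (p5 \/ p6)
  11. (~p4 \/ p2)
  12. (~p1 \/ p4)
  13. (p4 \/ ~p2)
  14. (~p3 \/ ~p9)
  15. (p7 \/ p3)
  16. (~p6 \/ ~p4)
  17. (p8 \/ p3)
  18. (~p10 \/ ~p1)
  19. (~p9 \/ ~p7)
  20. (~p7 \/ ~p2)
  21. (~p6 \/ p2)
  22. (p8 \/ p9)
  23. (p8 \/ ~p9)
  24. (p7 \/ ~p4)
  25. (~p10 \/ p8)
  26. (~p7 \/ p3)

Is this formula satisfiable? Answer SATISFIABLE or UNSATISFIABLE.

p4 = True:
  propagation gives p2=True, p10=True, p6=True; an empty clause results — contradiction.
p4 = False:
  propagation gives p7=False, p3=True, p6=True, p1=False; an empty clause results — contradiction.
Every branch closes, so no satisfying assignment exists.

UNSATISFIABLE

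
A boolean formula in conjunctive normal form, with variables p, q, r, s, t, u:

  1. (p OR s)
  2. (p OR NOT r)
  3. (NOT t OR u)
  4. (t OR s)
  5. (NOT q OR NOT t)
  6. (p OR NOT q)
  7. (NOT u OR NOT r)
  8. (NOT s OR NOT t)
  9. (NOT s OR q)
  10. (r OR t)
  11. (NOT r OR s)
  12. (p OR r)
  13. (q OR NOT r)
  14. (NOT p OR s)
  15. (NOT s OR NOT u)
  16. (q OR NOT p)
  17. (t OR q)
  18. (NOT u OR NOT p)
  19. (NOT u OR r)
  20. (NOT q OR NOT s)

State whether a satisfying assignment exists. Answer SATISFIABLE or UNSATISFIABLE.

UNSATISFIABLE

s = True:
  propagation gives t=False, q=True; an empty clause results — contradiction.
s = False:
  propagation gives p=True; an empty clause results — contradiction.
Every branch closes, so no satisfying assignment exists.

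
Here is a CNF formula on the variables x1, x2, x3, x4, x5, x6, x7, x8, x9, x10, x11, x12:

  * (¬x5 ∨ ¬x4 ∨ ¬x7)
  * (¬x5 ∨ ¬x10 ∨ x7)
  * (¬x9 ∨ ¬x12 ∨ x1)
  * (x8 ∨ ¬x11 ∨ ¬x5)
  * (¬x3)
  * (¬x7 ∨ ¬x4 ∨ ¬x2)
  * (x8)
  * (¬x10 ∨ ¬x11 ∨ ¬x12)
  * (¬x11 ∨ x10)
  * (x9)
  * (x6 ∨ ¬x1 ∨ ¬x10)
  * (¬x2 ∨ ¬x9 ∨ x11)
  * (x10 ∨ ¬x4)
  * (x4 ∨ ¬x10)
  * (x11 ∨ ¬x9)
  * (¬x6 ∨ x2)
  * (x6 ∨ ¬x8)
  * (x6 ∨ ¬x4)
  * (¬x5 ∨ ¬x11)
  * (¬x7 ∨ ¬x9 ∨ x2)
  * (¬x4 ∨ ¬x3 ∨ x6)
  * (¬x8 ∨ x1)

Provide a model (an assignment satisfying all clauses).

Unit propagation: (¬x3) forces x3 = False.
(x8) is a unit clause, so x8 = True.
(x9) is a unit clause, so x9 = True.
The clause (x11) is unit: x11 must be True.
The clause (x10) is unit: x10 must be True.
The clause (¬x12) is unit: x12 must be False.
The clause (x4) is unit: x4 must be True.
(x6) is a unit clause, so x6 = True.
Unit propagation: (x2) forces x2 = True.
Unit propagation: (¬x7) forces x7 = False.
Unit propagation: (¬x5) forces x5 = False.
(x1) is a unit clause, so x1 = True.

x1=1, x2=1, x3=0, x4=1, x5=0, x6=1, x7=0, x8=1, x9=1, x10=1, x11=1, x12=0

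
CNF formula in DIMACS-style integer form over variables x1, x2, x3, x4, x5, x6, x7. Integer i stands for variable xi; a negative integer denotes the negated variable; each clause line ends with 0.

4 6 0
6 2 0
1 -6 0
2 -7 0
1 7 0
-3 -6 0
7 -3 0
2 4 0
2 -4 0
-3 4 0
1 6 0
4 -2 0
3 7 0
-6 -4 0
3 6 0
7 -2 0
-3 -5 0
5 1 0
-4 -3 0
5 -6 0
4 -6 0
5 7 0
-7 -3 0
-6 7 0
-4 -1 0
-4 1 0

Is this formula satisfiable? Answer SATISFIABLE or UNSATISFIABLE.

x4 = True:
  propagation gives x2=True, x6=False, x1=True; an empty clause results — contradiction.
x4 = False:
  propagation gives x6=True; an empty clause results — contradiction.
Every branch closes, so no satisfying assignment exists.

UNSATISFIABLE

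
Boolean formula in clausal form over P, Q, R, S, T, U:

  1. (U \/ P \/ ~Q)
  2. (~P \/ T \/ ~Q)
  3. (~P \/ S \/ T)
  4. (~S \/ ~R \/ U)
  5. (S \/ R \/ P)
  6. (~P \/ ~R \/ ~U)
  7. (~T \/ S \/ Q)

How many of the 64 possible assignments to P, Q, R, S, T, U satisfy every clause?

Split on P, then S.
  P=1, S=1: U free; 3 ways for (Q,R,T) × 2^1 = 6.
  P=1, S=0: remaining (Q,R,T,U) ∈ {(1,0,1,0); (1,0,1,1); (1,1,1,0)} — 3.
  P=0, S=1: T free; 5 ways for (Q,R,U) × 2^1 = 10.
  P=0, S=0: remaining (Q,R,T,U) ∈ {(0,1,0,0); (0,1,0,1); (1,1,0,1); (1,1,1,1)} — 4.
Total: 6 + 3 + 10 + 4 = 23.

23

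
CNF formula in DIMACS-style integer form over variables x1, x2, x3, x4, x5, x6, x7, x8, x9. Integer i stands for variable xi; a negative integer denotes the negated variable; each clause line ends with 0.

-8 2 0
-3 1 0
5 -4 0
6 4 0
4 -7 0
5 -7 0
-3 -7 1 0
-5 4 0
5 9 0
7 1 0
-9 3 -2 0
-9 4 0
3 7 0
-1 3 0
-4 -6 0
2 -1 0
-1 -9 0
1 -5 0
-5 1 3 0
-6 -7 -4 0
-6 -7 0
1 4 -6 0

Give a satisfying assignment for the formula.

x1=1, x2=1, x3=1, x4=1, x5=1, x6=0, x7=0, x8=0, x9=0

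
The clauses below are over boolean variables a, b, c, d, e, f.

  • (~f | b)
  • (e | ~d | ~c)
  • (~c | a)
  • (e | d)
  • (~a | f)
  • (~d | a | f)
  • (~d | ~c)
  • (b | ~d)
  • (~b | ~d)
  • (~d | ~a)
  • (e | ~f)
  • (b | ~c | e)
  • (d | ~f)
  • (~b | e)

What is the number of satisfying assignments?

The models are:
  a=F b=F c=F d=F e=T f=F
  a=F b=T c=F d=F e=T f=F
That's 2 in total.

2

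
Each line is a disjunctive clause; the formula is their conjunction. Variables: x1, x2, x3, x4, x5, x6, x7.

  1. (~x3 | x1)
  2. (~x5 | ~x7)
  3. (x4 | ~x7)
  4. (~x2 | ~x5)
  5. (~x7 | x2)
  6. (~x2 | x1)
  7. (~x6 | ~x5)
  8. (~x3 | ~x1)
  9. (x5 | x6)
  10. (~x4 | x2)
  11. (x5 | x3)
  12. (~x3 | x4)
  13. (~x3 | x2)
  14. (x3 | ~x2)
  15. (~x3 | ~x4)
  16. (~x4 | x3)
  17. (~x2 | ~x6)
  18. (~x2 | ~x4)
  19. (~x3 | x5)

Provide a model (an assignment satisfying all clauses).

Pure literal: x7 appears only negated; assign x7 = False.
Try x1 = False.
  then x3 is forced to False.
  then x2 is forced to False.
  then x4 is forced to False.
  then x5 is forced to True.
  then x6 is forced to False.
Every clause has at least one true literal under this assignment.
Check each clause:
  1. (x1 | ~x3) — ~x3 is true.
  2. (~x7 | ~x5) — ~x7 is true.
  3. (~x7 | x4) — ~x7 is true.
  4. (~x5 | ~x2) — ~x2 is true.
  5. (~x7 | x2) — ~x7 is true.
  6. (~x2 | x1) — ~x2 is true.
  7. (~x6 | ~x5) — ~x6 is true.
  8. (~x1 | ~x3) — ~x3 is true.
  9. (x6 | x5) — x5 is true.
  10. (~x4 | x2) — ~x4 is true.
  11. (x3 | x5) — x5 is true.
  12. (x4 | ~x3) — ~x3 is true.
  13. (~x3 | x2) — ~x3 is true.
  14. (~x2 | x3) — ~x2 is true.
  15. (~x3 | ~x4) — ~x4 is true.
  16. (x3 | ~x4) — ~x4 is true.
  17. (~x6 | ~x2) — ~x6 is true.
  18. (~x2 | ~x4) — ~x4 is true.
  19. (~x3 | x5) — x5 is true.

x1 = 0, x2 = 0, x3 = 0, x4 = 0, x5 = 1, x6 = 0, x7 = 0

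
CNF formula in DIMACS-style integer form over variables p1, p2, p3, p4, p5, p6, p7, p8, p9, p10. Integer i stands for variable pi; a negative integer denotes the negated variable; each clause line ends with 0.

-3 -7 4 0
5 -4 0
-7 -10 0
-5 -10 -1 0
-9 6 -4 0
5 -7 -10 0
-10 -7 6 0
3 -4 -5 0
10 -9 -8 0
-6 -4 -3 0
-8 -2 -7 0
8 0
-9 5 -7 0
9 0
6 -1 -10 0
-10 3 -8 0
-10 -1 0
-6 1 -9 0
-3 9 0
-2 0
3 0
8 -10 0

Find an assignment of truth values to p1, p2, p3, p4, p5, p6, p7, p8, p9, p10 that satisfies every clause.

p1=F  p2=F  p3=T  p4=F  p5=F  p6=F  p7=F  p8=T  p9=T  p10=T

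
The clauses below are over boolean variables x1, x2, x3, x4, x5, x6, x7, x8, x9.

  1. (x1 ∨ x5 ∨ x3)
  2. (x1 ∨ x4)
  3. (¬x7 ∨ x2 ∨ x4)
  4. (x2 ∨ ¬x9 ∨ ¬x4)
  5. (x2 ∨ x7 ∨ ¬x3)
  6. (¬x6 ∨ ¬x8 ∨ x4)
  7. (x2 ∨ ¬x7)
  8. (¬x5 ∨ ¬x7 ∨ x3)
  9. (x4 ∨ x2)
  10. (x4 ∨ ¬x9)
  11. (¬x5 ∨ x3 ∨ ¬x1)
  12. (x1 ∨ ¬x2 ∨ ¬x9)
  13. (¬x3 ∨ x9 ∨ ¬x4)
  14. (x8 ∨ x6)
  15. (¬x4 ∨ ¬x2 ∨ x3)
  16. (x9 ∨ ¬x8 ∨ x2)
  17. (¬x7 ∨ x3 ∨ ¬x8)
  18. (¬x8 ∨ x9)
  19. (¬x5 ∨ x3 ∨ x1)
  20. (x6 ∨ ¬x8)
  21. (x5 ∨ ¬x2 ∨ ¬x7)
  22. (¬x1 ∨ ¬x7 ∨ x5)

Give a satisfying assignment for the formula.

x1=True  x2=True  x3=True  x4=True  x5=True  x6=True  x7=False  x8=False  x9=True

Try x1 = True.
The remaining clauses are satisfied by x2 = True, x3 = True, x4 = True, x5 = True, x6 = True, x7 = False, x8 = False, x9 = True.
Every clause has at least one true literal under this assignment.
Check each clause:
  1. (x5 ∨ x1 ∨ x3) — x1 is true.
  2. (x4 ∨ x1) — x1 is true.
  3. (x2 ∨ ¬x7 ∨ x4) — ¬x7 is true.
  4. (¬x4 ∨ ¬x9 ∨ x2) — x2 is true.
  5. (¬x3 ∨ x2 ∨ x7) — x2 is true.
  6. (x4 ∨ ¬x6 ∨ ¬x8) — ¬x8 is true.
  7. (x2 ∨ ¬x7) — ¬x7 is true.
  8. (¬x7 ∨ ¬x5 ∨ x3) — x3 is true.
  9. (x2 ∨ x4) — x2 is true.
  10. (x4 ∨ ¬x9) — x4 is true.
  11. (¬x5 ∨ ¬x1 ∨ x3) — x3 is true.
  12. (¬x2 ∨ x1 ∨ ¬x9) — x1 is true.
  13. (¬x4 ∨ ¬x3 ∨ x9) — x9 is true.
  14. (x6 ∨ x8) — x6 is true.
  15. (x3 ∨ ¬x4 ∨ ¬x2) — x3 is true.
  16. (¬x8 ∨ x9 ∨ x2) — ¬x8 is true.
  17. (¬x7 ∨ ¬x8 ∨ x3) — ¬x8 is true.
  18. (¬x8 ∨ x9) — ¬x8 is true.
  19. (x1 ∨ ¬x5 ∨ x3) — x1 is true.
  20. (x6 ∨ ¬x8) — ¬x8 is true.
  21. (¬x2 ∨ ¬x7 ∨ x5) — ¬x7 is true.
  22. (¬x7 ∨ x5 ∨ ¬x1) — ¬x7 is true.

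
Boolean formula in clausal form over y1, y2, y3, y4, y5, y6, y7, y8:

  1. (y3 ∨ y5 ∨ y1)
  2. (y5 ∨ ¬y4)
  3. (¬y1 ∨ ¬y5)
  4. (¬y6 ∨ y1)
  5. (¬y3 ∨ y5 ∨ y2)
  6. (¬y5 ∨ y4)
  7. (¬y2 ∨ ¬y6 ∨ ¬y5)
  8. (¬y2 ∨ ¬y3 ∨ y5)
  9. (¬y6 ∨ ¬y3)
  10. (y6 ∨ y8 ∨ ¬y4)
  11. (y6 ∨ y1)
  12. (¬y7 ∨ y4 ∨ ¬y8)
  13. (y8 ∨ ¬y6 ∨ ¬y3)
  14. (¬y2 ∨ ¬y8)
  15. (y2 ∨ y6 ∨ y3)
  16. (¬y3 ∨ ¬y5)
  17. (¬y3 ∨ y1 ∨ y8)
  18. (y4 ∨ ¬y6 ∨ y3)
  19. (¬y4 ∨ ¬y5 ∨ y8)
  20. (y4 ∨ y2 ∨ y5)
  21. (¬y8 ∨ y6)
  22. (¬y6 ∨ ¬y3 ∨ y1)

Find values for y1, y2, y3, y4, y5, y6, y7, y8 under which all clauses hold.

y1 = T, y2 = T, y3 = F, y4 = F, y5 = F, y6 = F, y7 = F, y8 = F

Pure literal: y7 appears only negated; assign y7 = False.
Try y1 = True.
  then y5 is forced to False.
  then y4 is forced to False.
  then y2 is forced to True.
  then y3 is forced to False.
  then y8 is forced to False.
  then y6 is forced to False.
Check each clause:
  1. (y1 ∨ y3 ∨ y5) — y1 is true.
  2. (y5 ∨ ¬y4) — ¬y4 is true.
  3. (¬y1 ∨ ¬y5) — ¬y5 is true.
  4. (¬y6 ∨ y1) — y1 is true.
  5. (¬y3 ∨ y2 ∨ y5) — y2 is true.
  6. (¬y5 ∨ y4) — ¬y5 is true.
  7. (¬y6 ∨ ¬y5 ∨ ¬y2) — ¬y6 is true.
  8. (¬y3 ∨ ¬y2 ∨ y5) — ¬y3 is true.
  9. (¬y6 ∨ ¬y3) — ¬y6 is true.
  10. (y8 ∨ y6 ∨ ¬y4) — ¬y4 is true.
  11. (y6 ∨ y1) — y1 is true.
  12. (¬y8 ∨ y4 ∨ ¬y7) — ¬y8 is true.
  13. (y8 ∨ ¬y3 ∨ ¬y6) — ¬y6 is true.
  14. (¬y8 ∨ ¬y2) — ¬y8 is true.
  15. (y2 ∨ y3 ∨ y6) — y2 is true.
  16. (¬y5 ∨ ¬y3) — ¬y5 is true.
  17. (¬y3 ∨ y1 ∨ y8) — y1 is true.
  18. (y3 ∨ ¬y6 ∨ y4) — ¬y6 is true.
  19. (y8 ∨ ¬y5 ∨ ¬y4) — ¬y5 is true.
  20. (y2 ∨ y4 ∨ y5) — y2 is true.
  21. (¬y8 ∨ y6) — ¬y8 is true.
  22. (¬y3 ∨ y1 ∨ ¬y6) — y1 is true.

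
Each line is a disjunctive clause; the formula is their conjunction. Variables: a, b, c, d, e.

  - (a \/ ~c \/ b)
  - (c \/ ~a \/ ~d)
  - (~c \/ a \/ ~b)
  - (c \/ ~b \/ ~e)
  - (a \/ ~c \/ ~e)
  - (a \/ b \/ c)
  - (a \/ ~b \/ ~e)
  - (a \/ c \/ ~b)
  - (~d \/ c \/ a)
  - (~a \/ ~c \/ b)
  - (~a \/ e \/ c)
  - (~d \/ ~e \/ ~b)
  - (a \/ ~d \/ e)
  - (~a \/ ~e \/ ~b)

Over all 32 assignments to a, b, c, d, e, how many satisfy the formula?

3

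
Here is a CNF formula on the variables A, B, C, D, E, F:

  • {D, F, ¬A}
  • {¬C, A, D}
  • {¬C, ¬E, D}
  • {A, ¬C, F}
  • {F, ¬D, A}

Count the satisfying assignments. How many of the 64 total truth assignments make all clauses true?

38

Case analysis on A and D:
  A=T, D=T: B, C, E, F free → 2^4 = 16.
  A=T, D=F: B free; 3 ways for (C,E,F) × 2^1 = 6.
  A=F, D=T: forces F=T; B, C, E free → 2^3 = 8.
  A=F, D=F: forces C=F; B, E, F free → 2^3 = 8.
Total: 16 + 6 + 8 + 8 = 38.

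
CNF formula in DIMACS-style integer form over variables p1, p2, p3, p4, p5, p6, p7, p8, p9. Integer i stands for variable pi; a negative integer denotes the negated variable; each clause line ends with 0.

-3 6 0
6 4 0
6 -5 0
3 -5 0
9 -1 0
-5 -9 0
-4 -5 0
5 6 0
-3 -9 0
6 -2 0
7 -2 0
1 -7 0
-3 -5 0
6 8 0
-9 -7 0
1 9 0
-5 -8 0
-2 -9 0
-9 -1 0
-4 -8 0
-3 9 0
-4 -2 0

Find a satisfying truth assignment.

p1 = False  p2 = False  p3 = False  p4 = False  p5 = False  p6 = True  p7 = False  p8 = False  p9 = True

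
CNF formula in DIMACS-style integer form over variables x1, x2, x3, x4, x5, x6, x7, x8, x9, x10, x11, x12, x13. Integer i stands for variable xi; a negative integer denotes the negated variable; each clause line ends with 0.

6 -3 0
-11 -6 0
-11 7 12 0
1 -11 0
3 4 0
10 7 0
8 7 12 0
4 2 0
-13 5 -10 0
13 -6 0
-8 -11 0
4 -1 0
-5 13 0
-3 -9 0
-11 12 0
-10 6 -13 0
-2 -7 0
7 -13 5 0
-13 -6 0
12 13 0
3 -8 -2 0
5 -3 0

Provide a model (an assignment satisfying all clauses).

x1=False, x2=False, x3=False, x4=True, x5=False, x6=False, x7=True, x8=False, x9=True, x10=True, x11=False, x12=True, x13=False

Pure literal: x4 appears only positively; assign x4 = True.
Pure literal: x11 appears only negated; assign x11 = False.
Try x2 = False.
For the remaining variables, x1 = False, x3 = False, x5 = False, x6 = False, x7 = True, x8 = False, x9 = True, x10 = True, x12 = True, x13 = False works.
Every clause has at least one true literal under this assignment.
Check each clause:
  1. (x6 OR NOT x3) — NOT x3 is true.
  2. (NOT x6 OR NOT x11) — NOT x6 is true.
  3. (x12 OR NOT x11 OR x7) — x12 is true.
  4. (x1 OR NOT x11) — NOT x11 is true.
  5. (x4 OR x3) — x4 is true.
  6. (x10 OR x7) — x10 is true.
  7. (x12 OR x8 OR x7) — x12 is true.
  8. (x4 OR x2) — x4 is true.
  9. (NOT x10 OR NOT x13 OR x5) — NOT x13 is true.
  10. (NOT x6 OR x13) — NOT x6 is true.
  11. (NOT x11 OR NOT x8) — NOT x8 is true.
  12. (NOT x1 OR x4) — x4 is true.
  13. (NOT x5 OR x13) — NOT x5 is true.
  14. (NOT x9 OR NOT x3) — NOT x3 is true.
  15. (x12 OR NOT x11) — x12 is true.
  16. (NOT x10 OR NOT x13 OR x6) — NOT x13 is true.
  17. (NOT x2 OR NOT x7) — NOT x2 is true.
  18. (x5 OR NOT x13 OR x7) — NOT x13 is true.
  19. (NOT x13 OR NOT x6) — NOT x6 is true.
  20. (x13 OR x12) — x12 is true.
  21. (x3 OR NOT x2 OR NOT x8) — NOT x8 is true.
  22. (NOT x3 OR x5) — NOT x3 is true.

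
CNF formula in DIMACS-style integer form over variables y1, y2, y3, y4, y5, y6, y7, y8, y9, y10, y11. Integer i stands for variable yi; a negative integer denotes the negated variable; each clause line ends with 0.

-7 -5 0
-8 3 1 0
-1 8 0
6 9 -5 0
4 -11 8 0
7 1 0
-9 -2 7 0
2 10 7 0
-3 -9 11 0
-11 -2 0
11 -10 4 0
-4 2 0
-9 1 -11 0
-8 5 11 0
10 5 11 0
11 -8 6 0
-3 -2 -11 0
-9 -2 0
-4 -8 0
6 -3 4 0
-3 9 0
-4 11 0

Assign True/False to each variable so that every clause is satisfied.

Set y1 = True and propagate.
  then y8 is forced to True.
  then y4 is forced to False.
Set y2 = False and propagate.
The remaining clauses are satisfied by y3 = False, y5 = False, y6 = False, y7 = True, y9 = False, y10 = False, y11 = True.
Every clause has at least one true literal under this assignment.

y1 = T, y2 = F, y3 = F, y4 = F, y5 = F, y6 = F, y7 = T, y8 = T, y9 = F, y10 = F, y11 = T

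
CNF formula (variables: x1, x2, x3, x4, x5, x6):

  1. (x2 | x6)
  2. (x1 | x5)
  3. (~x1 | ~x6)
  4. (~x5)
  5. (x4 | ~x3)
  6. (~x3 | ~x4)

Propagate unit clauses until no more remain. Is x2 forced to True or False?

Unit clause (~x5) sets x5 = False.
(x1 | x5): since x5 = False, the clause reduces to (x1). x1 = True.
(~x6 | ~x1) with x1 = True leaves only ~x6, so x6 = False.
(x6 | x2): since x6 = False, the clause reduces to (x2). x2 = True.

True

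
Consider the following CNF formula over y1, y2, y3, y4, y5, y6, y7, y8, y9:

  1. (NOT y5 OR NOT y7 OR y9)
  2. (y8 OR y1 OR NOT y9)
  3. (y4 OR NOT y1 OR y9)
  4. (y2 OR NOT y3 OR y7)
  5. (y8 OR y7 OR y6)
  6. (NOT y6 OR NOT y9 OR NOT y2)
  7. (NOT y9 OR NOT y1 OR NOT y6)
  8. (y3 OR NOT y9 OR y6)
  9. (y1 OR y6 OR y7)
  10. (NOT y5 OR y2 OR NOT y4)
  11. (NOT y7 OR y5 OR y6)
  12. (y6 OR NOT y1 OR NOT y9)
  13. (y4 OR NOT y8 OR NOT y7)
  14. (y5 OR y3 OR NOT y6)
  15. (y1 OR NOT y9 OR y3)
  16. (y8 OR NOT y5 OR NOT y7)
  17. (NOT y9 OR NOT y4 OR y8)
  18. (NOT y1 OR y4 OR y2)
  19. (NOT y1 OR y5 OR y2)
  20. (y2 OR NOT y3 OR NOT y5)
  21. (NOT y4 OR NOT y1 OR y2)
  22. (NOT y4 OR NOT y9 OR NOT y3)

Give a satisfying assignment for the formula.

y1 = True, y2 = True, y3 = True, y4 = True, y5 = True, y6 = False, y7 = False, y8 = True, y9 = False

Check each clause:
  1. (NOT y5 OR NOT y7 OR y9) — NOT y7 is true.
  2. (NOT y9 OR y8 OR y1) — y8 is true.
  3. (y9 OR y4 OR NOT y1) — y4 is true.
  4. (y2 OR y7 OR NOT y3) — y2 is true.
  5. (y7 OR y6 OR y8) — y8 is true.
  6. (NOT y6 OR NOT y2 OR NOT y9) — NOT y6 is true.
  7. (NOT y6 OR NOT y1 OR NOT y9) — NOT y6 is true.
  8. (y6 OR y3 OR NOT y9) — y3 is true.
  9. (y7 OR y1 OR y6) — y1 is true.
  10. (NOT y4 OR NOT y5 OR y2) — y2 is true.
  11. (y6 OR NOT y7 OR y5) — NOT y7 is true.
  12. (NOT y1 OR y6 OR NOT y9) — NOT y9 is true.
  13. (y4 OR NOT y8 OR NOT y7) — NOT y7 is true.
  14. (NOT y6 OR y5 OR y3) — NOT y6 is true.
  15. (NOT y9 OR y1 OR y3) — y1 is true.
  16. (y8 OR NOT y7 OR NOT y5) — y8 is true.
  17. (y8 OR NOT y4 OR NOT y9) — y8 is true.
  18. (NOT y1 OR y4 OR y2) — y2 is true.
  19. (NOT y1 OR y5 OR y2) — y2 is true.
  20. (y2 OR NOT y3 OR NOT y5) — y2 is true.
  21. (NOT y4 OR y2 OR NOT y1) — y2 is true.
  22. (NOT y3 OR NOT y4 OR NOT y9) — NOT y9 is true.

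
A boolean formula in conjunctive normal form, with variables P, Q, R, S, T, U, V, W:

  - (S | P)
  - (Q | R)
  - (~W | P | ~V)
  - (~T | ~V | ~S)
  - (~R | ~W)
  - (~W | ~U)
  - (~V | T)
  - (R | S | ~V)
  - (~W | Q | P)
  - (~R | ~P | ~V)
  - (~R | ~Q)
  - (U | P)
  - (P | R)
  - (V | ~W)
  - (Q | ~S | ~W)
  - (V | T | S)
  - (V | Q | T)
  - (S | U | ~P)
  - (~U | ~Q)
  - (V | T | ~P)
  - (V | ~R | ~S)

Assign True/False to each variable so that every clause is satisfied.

P=1, Q=0, R=1, S=0, T=1, U=1, V=0, W=0

Pure literal: W appears only negated; assign W = False.
Try P = True.
Try Q = False.
  then R is forced to True.
  then V is forced to False.
  then T is forced to True.
  then S is forced to False.
  then U is forced to True.
Check each clause:
  1. (S | P) — P is true.
  2. (R | Q) — R is true.
  3. (~W | ~V | P) — ~W is true.
  4. (~T | ~S | ~V) — ~V is true.
  5. (~R | ~W) — ~W is true.
  6. (~U | ~W) — ~W is true.
  7. (~V | T) — ~V is true.
  8. (S | R | ~V) — ~V is true.
  9. (Q | P | ~W) — ~W is true.
  10. (~P | ~R | ~V) — ~V is true.
  11. (~Q | ~R) — ~Q is true.
  12. (U | P) — P is true.
  13. (P | R) — P is true.
  14. (~W | V) — ~W is true.
  15. (Q | ~W | ~S) — ~W is true.
  16. (S | T | V) — T is true.
  17. (T | V | Q) — T is true.
  18. (S | U | ~P) — U is true.
  19. (~Q | ~U) — ~Q is true.
  20. (~P | V | T) — T is true.
  21. (V | ~S | ~R) — ~S is true.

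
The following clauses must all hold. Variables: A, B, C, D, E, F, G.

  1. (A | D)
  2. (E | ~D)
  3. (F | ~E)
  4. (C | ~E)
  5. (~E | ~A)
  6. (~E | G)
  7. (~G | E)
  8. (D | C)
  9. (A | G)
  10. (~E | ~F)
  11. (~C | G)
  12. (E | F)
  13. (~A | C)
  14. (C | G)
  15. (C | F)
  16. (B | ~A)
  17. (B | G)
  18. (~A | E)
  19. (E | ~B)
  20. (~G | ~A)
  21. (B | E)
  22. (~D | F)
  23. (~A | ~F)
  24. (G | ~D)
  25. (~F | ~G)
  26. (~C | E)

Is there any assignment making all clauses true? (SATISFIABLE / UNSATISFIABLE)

UNSATISFIABLE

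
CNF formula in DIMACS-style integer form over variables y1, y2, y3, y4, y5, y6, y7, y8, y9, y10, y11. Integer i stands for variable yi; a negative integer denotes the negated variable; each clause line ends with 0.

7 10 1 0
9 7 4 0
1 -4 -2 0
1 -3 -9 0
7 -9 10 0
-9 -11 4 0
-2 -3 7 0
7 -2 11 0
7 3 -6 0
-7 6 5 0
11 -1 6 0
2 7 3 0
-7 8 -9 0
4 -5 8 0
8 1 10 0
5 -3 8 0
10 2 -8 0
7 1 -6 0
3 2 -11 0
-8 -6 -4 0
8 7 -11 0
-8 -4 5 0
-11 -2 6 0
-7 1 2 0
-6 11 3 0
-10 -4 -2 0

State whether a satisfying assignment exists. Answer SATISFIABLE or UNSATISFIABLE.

SATISFIABLE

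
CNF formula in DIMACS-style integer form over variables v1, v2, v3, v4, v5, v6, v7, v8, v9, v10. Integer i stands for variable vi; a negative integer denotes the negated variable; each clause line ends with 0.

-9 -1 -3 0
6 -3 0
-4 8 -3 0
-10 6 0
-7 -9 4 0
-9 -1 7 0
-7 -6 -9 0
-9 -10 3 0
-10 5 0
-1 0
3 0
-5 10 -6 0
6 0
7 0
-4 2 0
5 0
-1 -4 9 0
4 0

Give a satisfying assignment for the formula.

v1 = F, v2 = T, v3 = T, v4 = T, v5 = T, v6 = T, v7 = T, v8 = T, v9 = F, v10 = T

Unit propagation: (¬v1) forces v1 = False.
Unit propagation: (v3) forces v3 = True.
Unit propagation: (v6) forces v6 = True.
The clause (v7) is unit: v7 must be True.
Unit propagation: (¬v9) forces v9 = False.
The clause (v5) is unit: v5 must be True.
(v10) is a unit clause, so v10 = True.
Unit propagation: (v4) forces v4 = True.
The clause (v8) is unit: v8 must be True.
(v2) is a unit clause, so v2 = True.
Every clause has at least one true literal under this assignment.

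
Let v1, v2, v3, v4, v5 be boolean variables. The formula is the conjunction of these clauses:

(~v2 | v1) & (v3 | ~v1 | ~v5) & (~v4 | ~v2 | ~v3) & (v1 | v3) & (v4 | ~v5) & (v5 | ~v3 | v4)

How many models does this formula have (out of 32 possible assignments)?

Satisfying assignments:
  v1=F v2=F v3=T v4=T v5=F
  v1=F v2=F v3=T v4=T v5=T
  v1=T v2=F v3=F v4=F v5=F
  v1=T v2=F v3=F v4=T v5=F
  v1=T v2=F v3=T v4=T v5=F
  v1=T v2=F v3=T v4=T v5=T
  v1=T v2=T v3=F v4=F v5=F
  v1=T v2=T v3=F v4=T v5=F
Count: 8.

8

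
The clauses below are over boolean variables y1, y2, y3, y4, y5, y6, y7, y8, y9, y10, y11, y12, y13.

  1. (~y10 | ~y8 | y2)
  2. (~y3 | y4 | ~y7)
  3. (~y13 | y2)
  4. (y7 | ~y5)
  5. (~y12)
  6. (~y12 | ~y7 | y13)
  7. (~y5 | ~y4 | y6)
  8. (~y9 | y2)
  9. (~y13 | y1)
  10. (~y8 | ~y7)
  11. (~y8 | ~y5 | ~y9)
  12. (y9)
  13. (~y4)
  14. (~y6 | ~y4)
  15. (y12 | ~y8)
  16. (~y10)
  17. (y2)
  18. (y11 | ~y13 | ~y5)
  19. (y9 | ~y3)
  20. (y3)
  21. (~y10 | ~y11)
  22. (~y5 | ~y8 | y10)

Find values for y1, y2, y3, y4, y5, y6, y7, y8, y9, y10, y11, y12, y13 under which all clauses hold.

y1 = F  y2 = T  y3 = T  y4 = F  y5 = F  y6 = F  y7 = F  y8 = F  y9 = T  y10 = F  y11 = F  y12 = F  y13 = F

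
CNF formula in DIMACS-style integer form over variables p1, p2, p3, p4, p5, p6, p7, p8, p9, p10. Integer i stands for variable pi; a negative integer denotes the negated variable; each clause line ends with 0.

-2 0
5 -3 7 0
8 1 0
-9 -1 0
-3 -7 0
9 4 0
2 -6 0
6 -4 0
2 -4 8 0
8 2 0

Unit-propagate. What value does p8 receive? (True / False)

True

Unit clause (!p2) sets p2 = False.
From (p2 || !p6) and p2 = False: p6 = False.
From (!p4 || p6) and p6 = False: p4 = False.
(p4 || p9): since p4 = False, the clause reduces to (p9). p9 = True.
(!p9 || !p1): since p9 = True, the clause reduces to (!p1). p1 = False.
In (p1 || p8), p1 is now false; p8 must hold, so p8 = True.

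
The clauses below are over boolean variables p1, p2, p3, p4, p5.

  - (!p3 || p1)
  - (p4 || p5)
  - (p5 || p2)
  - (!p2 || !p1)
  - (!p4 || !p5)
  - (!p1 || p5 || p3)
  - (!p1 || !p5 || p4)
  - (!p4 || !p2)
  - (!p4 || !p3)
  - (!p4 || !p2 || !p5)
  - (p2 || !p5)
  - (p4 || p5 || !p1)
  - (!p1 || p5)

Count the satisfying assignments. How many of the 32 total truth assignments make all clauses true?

The models are:
  p1=0 p2=1 p3=0 p4=0 p5=1
That's 1 in total.

1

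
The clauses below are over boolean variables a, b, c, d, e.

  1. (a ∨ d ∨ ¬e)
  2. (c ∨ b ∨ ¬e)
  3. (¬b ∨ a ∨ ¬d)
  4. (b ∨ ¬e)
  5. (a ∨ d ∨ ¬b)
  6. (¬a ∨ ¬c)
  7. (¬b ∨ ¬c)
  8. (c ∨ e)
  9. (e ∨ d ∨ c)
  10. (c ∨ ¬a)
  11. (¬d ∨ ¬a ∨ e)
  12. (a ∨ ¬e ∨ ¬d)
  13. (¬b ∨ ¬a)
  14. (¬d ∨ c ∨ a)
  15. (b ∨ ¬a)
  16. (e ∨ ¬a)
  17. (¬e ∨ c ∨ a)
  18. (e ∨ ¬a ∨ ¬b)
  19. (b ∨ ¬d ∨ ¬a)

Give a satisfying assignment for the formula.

Set a = False and propagate.
For the remaining variables, b = False, c = True, d = True, e = False works.

a = 0, b = 0, c = 1, d = 1, e = 0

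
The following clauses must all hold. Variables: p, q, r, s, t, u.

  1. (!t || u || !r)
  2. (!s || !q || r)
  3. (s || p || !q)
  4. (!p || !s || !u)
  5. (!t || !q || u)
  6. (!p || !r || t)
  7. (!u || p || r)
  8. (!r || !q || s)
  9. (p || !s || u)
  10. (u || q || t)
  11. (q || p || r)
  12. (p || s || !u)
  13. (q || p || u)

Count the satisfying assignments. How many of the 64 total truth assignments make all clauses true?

12

Case analysis on p and u:
  p=T, u=T: 5 of the 16 assignments to (q,r,s,t) work.
  p=T, u=F: remaining (q,r,s,t) ∈ {(F,F,F,T); (F,F,T,T); (T,F,F,F)} — 3.
  p=F, u=T: remaining (q,r,s,t) ∈ {(F,T,T,F); (F,T,T,T); (T,T,T,F); (T,T,T,T)} — 4.
  p=F, u=F: a clause becomes empty — 0.
Total: 5 + 3 + 4 + 0 = 12.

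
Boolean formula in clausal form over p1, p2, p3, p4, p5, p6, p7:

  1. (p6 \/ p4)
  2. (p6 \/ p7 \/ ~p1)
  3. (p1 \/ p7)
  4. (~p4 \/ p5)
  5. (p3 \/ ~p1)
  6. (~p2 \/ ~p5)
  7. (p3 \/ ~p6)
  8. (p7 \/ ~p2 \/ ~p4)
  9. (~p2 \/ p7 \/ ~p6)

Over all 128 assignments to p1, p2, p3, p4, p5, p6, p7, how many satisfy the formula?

14

Case analysis on p6 and p7:
  p6=1, p7=1: p1 free; 4 ways for (p2,p3,p4,p5) × 2^1 = 8.
  p6=1, p7=0: remaining (p1,p2,p3,p4,p5) ∈ {(1,0,1,0,0); (1,0,1,0,1); (1,0,1,1,1)} — 3.
  p6=0, p7=1: remaining (p1,p2,p3,p4,p5) ∈ {(0,0,0,1,1); (0,0,1,1,1); (1,0,1,1,1)} — 3.
  p6=0, p7=0: a clause becomes empty — 0.
Total: 8 + 3 + 3 + 0 = 14.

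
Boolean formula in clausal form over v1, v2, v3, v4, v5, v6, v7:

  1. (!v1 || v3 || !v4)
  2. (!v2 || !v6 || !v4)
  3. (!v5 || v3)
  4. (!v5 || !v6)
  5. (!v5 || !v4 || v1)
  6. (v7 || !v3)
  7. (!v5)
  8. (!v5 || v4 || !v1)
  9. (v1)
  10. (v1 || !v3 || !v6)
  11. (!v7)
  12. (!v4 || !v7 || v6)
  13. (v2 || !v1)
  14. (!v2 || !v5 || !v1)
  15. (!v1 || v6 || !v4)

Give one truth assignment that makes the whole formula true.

The clause (!v5) is unit: v5 must be False.
The clause (v1) is unit: v1 must be True.
The clause (!v7) is unit: v7 must be False.
(!v3) is a unit clause, so v3 = False.
The clause (!v4) is unit: v4 must be False.
The clause (v2) is unit: v2 must be True.
v6 is now unconstrained; take v6 = True.
Check each clause:
  1. (!v4 || v3 || !v1) — !v4 is true.
  2. (!v6 || !v4 || !v2) — !v4 is true.
  3. (!v5 || v3) — !v5 is true.
  4. (!v6 || !v5) — !v5 is true.
  5. (!v5 || !v4 || v1) — v1 is true.
  6. (v7 || !v3) — !v3 is true.
  7. (!v5) — !v5 is true.
  8. (!v5 || v4 || !v1) — !v5 is true.
  9. (v1) — v1 is true.
  10. (v1 || !v6 || !v3) — v1 is true.
  11. (!v7) — !v7 is true.
  12. (!v7 || !v4 || v6) — !v7 is true.
  13. (v2 || !v1) — v2 is true.
  14. (!v1 || !v2 || !v5) — !v5 is true.
  15. (!v1 || v6 || !v4) — !v4 is true.

v1 = T, v2 = T, v3 = F, v4 = F, v5 = F, v6 = T, v7 = F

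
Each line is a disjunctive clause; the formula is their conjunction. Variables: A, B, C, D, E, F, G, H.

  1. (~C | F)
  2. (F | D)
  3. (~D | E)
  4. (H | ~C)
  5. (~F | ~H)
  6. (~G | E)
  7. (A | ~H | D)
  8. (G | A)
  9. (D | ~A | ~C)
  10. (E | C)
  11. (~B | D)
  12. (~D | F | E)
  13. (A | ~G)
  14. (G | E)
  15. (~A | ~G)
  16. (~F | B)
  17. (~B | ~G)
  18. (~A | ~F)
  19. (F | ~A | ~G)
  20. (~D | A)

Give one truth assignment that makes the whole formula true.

A = T, B = T, C = F, D = T, E = T, F = F, G = F, H = F

E occurs only positively in the remaining clauses — set E = True.
Try A = True.
  then G is forced to False.
  then F is forced to False.
  then C is forced to False.
  then D is forced to True.
B, H are now unconstrained; take B = True, H = False.
Every clause has at least one true literal under this assignment.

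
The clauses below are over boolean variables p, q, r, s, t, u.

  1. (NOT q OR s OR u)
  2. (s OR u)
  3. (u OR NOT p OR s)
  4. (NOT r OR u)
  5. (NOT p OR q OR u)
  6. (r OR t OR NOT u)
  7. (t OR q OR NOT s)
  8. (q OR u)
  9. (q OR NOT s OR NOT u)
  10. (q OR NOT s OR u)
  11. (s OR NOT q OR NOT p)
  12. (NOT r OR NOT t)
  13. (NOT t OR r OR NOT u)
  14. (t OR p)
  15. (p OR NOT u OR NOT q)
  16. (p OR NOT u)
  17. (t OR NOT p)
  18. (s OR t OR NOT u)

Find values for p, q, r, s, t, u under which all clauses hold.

p = 1, q = 1, r = 0, s = 1, t = 1, u = 0

Try p = True.
  then t is forced to True.
  then r is forced to False.
  then u is forced to False.
  then s is forced to True.
  then q is forced to True.
Every clause has at least one true literal under this assignment.
Check each clause:
  1. (NOT q OR u OR s) — s is true.
  2. (s OR u) — s is true.
  3. (NOT p OR u OR s) — s is true.
  4. (u OR NOT r) — NOT r is true.
  5. (NOT p OR q OR u) — q is true.
  6. (t OR r OR NOT u) — NOT u is true.
  7. (t OR NOT s OR q) — q is true.
  8. (q OR u) — q is true.
  9. (NOT u OR q OR NOT s) — q is true.
  10. (NOT s OR q OR u) — q is true.
  11. (NOT p OR s OR NOT q) — s is true.
  12. (NOT t OR NOT r) — NOT r is true.
  13. (r OR NOT u OR NOT t) — NOT u is true.
  14. (t OR p) — p is true.
  15. (NOT u OR NOT q OR p) — p is true.
  16. (NOT u OR p) — p is true.
  17. (NOT p OR t) — t is true.
  18. (NOT u OR s OR t) — NOT u is true.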